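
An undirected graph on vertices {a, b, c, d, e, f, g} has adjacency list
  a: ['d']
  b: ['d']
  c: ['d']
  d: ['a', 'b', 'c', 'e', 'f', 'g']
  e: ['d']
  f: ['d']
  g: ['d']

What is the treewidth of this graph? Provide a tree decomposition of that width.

Treewidth 1.
One such decomposition:
Bags: B1 = {b, d}  B2 = {d, g}  B3 = {a, d}  B4 = {c, d}  B5 = {d, f}  B6 = {d, e}
Tree: B1–B2, B2–B3, B1–B4, B4–B5, B5–B6

Every bag has size at most 2, so the width is 2 − 1 = 1 and tw(G) ≤ 1. Any graph with an edge has treewidth ≥ 1, and G has the edge b–d. The upper and lower bounds meet at 1, so that is the treewidth.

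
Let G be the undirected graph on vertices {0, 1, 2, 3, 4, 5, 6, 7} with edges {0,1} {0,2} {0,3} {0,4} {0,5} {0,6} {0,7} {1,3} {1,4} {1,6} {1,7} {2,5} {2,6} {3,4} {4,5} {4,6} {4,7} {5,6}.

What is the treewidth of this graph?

3

A width-3 tree decomposition is:
Bags: B1 = {0, 4, 5, 6}  B2 = {0, 2, 5, 6}  B3 = {0, 1, 4, 6}  B4 = {0, 1, 4, 7}  B5 = {0, 1, 3, 4}
Tree: B1–B2, B1–B3, B3–B4, B3–B5
Every bag has size at most 4, so the width is 4 − 1 = 3 and tw(G) ≤ 3. Conversely, {0, 2, 5, 6} is a clique of size 4, and the vertices of any clique must share a bag in every tree decomposition; so some bag has ≥ 4 vertices and tw(G) ≥ 3. The upper and lower bounds meet at 3, so that is the treewidth.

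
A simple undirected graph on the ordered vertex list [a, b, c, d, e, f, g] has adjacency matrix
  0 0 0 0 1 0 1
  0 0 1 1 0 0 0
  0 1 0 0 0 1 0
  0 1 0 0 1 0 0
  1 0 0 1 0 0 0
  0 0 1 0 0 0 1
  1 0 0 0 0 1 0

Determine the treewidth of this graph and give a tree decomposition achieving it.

Treewidth 2.
One such decomposition:
Bags: B1 = {b, c, d}  B2 = {c, d, e}  B3 = {a, c, e}  B4 = {a, c, g}  B5 = {c, f, g}
Tree: B1–B2, B2–B3, B3–B4, B4–B5

The largest bag has 3 vertices, giving width 2; this decomposition certifies tw(G) ≤ 2. The edges c–b–d–e–a–g–f–c form a cycle, so G is not a tree and its treewidth is at least 2. Therefore the treewidth is 2.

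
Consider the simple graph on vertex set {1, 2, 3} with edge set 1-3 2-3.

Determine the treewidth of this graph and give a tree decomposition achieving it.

Treewidth 1.
One optimal decomposition is:
Bags: B1 = {2, 3}  B2 = {1, 3}
Tree: B1–B2

Each bag holds 2 vertices, so the decomposition has width 1, which upper-bounds the treewidth. Any graph with an edge has treewidth ≥ 1, and G has the edge 3–2. The upper and lower bounds meet at 1, so that is the treewidth.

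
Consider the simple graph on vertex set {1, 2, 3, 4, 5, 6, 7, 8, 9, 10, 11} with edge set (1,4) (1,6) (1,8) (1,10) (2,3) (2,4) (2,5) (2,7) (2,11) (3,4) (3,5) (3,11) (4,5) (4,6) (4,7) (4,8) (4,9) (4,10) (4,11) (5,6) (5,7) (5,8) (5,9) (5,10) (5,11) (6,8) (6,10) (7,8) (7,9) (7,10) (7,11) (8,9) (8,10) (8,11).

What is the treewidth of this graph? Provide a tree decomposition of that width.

Each bag holds 5 vertices, so the decomposition has width 4, which upper-bounds the treewidth. Conversely, {1, 4, 6, 8, 10} is a clique of size 5, and the vertices of any clique must share a bag in every tree decomposition; so some bag has ≥ 5 vertices and tw(G) ≥ 4. The upper and lower bounds meet at 4, so that is the treewidth.

Treewidth 4.
One such decomposition:
Bags: B1 = {4, 5, 7, 8, 10}  B2 = {4, 5, 7, 8, 9}  B3 = {4, 5, 7, 8, 11}  B4 = {4, 5, 6, 8, 10}  B5 = {2, 4, 5, 7, 11}  B6 = {2, 3, 4, 5, 11}  B7 = {1, 4, 6, 8, 10}
Tree: B1–B2, B2–B3, B1–B4, B3–B5, B5–B6, B4–B7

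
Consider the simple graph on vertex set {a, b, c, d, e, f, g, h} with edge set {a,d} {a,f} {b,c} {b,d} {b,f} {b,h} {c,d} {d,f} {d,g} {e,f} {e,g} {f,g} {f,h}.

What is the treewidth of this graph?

A width-2 tree decomposition is:
Bags: B1 = {e, f, g}  B2 = {d, f, g}  B3 = {b, d, f}  B4 = {b, c, d}  B5 = {b, f, h}  B6 = {a, d, f}
Tree: B1–B2, B2–B3, B3–B4, B3–B5, B3–B6
The largest bag has 3 vertices, giving width 2; this decomposition certifies tw(G) ≤ 2. For the lower bound, the 3 vertices {b, c, d} are pairwise adjacent, and any tree decomposition puts a clique entirely inside one bag — forcing width ≥ 2. Combining the bounds, tw(G) = 2.

2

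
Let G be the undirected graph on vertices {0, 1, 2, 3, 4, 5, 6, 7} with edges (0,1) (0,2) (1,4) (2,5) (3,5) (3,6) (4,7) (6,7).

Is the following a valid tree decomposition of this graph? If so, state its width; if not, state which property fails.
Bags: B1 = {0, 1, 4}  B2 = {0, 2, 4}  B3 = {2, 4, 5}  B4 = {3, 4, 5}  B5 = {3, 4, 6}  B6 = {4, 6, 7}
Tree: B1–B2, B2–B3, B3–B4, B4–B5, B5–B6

Yes; width 2.

Every vertex of G appears in some bag (union = {0, 1, 2, 3, 4, 5, 6, 7}); every edge is covered by a bag; and for each vertex v the set of bags containing v is connected in the bag tree. The decomposition is therefore valid. The largest bag has 3 vertices, so the width is 2.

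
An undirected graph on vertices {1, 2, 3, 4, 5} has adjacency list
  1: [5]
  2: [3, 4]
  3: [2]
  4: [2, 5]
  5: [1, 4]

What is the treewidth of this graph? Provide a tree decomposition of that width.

Each bag holds 2 vertices, so the decomposition has width 1, which upper-bounds the treewidth. Any graph with an edge has treewidth ≥ 1, and G has the edge 1–5. The upper and lower bounds meet at 1, so that is the treewidth.

Treewidth 1.
Bags: B1 = {1, 5}  B2 = {4, 5}  B3 = {2, 4}  B4 = {2, 3}
Tree: B1–B2, B2–B3, B3–B4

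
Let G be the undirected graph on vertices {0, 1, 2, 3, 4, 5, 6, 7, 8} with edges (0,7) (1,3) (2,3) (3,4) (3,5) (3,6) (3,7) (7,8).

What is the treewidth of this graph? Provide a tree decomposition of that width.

Treewidth 1.
One optimal decomposition is:
Bags: B1 = {0, 7}  B2 = {3, 7}  B3 = {1, 3}  B4 = {3, 6}  B5 = {3, 5}  B6 = {2, 3}  B7 = {7, 8}  B8 = {3, 4}
Tree: B1–B2, B2–B3, B2–B4, B4–B5, B5–B6, B1–B7, B2–B8

Each bag holds 2 vertices, so the decomposition has width 1, which upper-bounds the treewidth. Any graph with an edge has treewidth ≥ 1, and G has the edge 0–7. The upper and lower bounds meet at 1, so that is the treewidth.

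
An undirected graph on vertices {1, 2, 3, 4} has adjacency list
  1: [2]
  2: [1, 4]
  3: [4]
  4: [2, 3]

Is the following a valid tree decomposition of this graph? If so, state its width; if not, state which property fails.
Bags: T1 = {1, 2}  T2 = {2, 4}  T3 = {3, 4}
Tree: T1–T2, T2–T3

Every vertex of G appears in some bag (union = {1, 2, 3, 4}); every edge is covered by a bag; and for each vertex v the set of bags containing v is connected in the bag tree. The decomposition is therefore valid. The largest bag has 2 vertices, so the width is 1.

Yes; width 1.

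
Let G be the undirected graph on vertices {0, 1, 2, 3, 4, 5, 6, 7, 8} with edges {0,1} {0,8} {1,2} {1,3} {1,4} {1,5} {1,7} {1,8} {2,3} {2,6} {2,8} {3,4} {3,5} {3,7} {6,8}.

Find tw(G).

2

A width-2 tree decomposition is:
Bags: B1 = {1, 2, 3}  B2 = {1, 3, 7}  B3 = {1, 2, 8}  B4 = {1, 3, 4}  B5 = {1, 3, 5}  B6 = {2, 6, 8}  B7 = {0, 1, 8}
Tree: B1–B2, B1–B3, B2–B4, B1–B5, B3–B6, B3–B7
Each bag holds 3 vertices, so the decomposition has width 2, which upper-bounds the treewidth. Conversely, {0, 1, 8} is a clique of size 3, and the vertices of any clique must share a bag in every tree decomposition; so some bag has ≥ 3 vertices and tw(G) ≥ 2. Combining the bounds, tw(G) = 2.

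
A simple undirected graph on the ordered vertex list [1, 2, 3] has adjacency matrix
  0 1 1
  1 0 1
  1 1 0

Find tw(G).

2

A width-2 tree decomposition is:
Bags: B1 = {1, 2, 3}
Tree: (single bag)
A single bag containing all 3 vertices is trivially a valid decomposition of width 2. For the lower bound, the 3 vertices {1, 2, 3} are pairwise adjacent, and any tree decomposition puts a clique entirely inside one bag — forcing width ≥ 2. Therefore the treewidth is 2.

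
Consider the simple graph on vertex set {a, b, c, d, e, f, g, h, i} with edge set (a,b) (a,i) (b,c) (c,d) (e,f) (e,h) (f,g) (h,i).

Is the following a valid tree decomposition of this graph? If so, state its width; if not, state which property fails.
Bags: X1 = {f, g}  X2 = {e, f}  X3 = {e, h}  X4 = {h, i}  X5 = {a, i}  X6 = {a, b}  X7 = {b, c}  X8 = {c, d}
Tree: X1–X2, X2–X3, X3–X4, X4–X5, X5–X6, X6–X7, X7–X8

Checking the three conditions: (i) the bags cover all of {a, b, c, d, e, f, g, h, i}; (ii) for each edge, some bag contains both endpoints; (iii) the bags containing any fixed vertex form a subtree. All hold, so the decomposition is valid with width 2 − 1 = 1.

Yes; width 1.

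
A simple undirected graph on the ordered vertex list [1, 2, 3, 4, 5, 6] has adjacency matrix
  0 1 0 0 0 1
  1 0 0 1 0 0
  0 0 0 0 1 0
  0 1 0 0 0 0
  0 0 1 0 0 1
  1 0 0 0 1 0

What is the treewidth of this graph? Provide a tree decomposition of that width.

The largest bag has 2 vertices, giving width 1; this decomposition certifies tw(G) ≤ 1. Since G has at least one edge (e.g. 3–5), it is not an edgeless graph, so tw(G) ≥ 1. The upper and lower bounds meet at 1, so that is the treewidth.

Treewidth 1.
Bags: B1 = {3, 5}  B2 = {5, 6}  B3 = {1, 6}  B4 = {1, 2}  B5 = {2, 4}
Tree: B1–B2, B2–B3, B3–B4, B4–B5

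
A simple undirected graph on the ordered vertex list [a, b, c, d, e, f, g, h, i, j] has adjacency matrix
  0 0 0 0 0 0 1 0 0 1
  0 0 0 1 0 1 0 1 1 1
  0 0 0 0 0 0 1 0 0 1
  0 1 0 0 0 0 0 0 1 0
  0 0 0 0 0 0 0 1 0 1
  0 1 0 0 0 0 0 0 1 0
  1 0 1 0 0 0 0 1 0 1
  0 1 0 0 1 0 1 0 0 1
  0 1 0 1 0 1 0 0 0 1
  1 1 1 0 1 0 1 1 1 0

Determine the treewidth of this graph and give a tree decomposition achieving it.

Treewidth 2.
Bags: B1 = {b, i, j}  B2 = {b, h, j}  B3 = {e, h, j}  B4 = {g, h, j}  B5 = {a, g, j}  B6 = {c, g, j}  B7 = {b, d, i}  B8 = {b, f, i}
Tree: B1–B2, B2–B3, B2–B4, B4–B5, B5–B6, B1–B7, B1–B8

The largest bag has 3 vertices, giving width 2; this decomposition certifies tw(G) ≤ 2. On the other hand G contains the 3-clique {b, d, i}. A clique must lie in a single bag of any decomposition, so no decomposition can have width below 2. The upper and lower bounds meet at 2, so that is the treewidth.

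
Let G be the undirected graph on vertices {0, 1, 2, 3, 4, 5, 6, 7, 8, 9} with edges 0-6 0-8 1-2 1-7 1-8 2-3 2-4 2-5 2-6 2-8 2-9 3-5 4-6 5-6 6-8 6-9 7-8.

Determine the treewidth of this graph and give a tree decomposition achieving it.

Treewidth 2.
One optimal decomposition is:
Bags: B1 = {2, 6, 8}  B2 = {2, 5, 6}  B3 = {2, 6, 9}  B4 = {1, 2, 8}  B5 = {0, 6, 8}  B6 = {2, 3, 5}  B7 = {1, 7, 8}  B8 = {2, 4, 6}
Tree: B1–B2, B2–B3, B1–B4, B1–B5, B2–B6, B4–B7, B2–B8

Each bag holds 3 vertices, so the decomposition has width 2, which upper-bounds the treewidth. Conversely, {0, 6, 8} is a clique of size 3, and the vertices of any clique must share a bag in every tree decomposition; so some bag has ≥ 3 vertices and tw(G) ≥ 2. The upper and lower bounds meet at 2, so that is the treewidth.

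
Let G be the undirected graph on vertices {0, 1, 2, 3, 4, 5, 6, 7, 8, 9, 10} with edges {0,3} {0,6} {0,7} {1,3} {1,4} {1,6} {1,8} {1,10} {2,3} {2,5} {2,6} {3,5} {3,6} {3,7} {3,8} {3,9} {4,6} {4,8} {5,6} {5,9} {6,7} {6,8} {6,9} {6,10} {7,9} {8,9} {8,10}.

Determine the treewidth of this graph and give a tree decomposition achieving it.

The largest bag has 4 vertices, giving width 3; this decomposition certifies tw(G) ≤ 3. For the lower bound, the 4 vertices {1, 6, 8, 10} are pairwise adjacent, and any tree decomposition puts a clique entirely inside one bag — forcing width ≥ 3. Combining the bounds, tw(G) = 3.

Treewidth 3.
Bags: B1 = {0, 3, 6, 7}  B2 = {3, 6, 7, 9}  B3 = {3, 6, 8, 9}  B4 = {1, 3, 6, 8}  B5 = {3, 5, 6, 9}  B6 = {2, 3, 5, 6}  B7 = {1, 6, 8, 10}  B8 = {1, 4, 6, 8}
Tree: B1–B2, B2–B3, B3–B4, B3–B5, B5–B6, B4–B7, B4–B8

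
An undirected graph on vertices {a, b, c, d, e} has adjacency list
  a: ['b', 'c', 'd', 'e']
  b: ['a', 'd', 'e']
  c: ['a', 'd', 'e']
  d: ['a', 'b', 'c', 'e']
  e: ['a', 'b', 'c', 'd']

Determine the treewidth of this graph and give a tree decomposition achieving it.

Each bag holds 4 vertices, so the decomposition has width 3, which upper-bounds the treewidth. For the lower bound, the 4 vertices {a, c, d, e} are pairwise adjacent, and any tree decomposition puts a clique entirely inside one bag — forcing width ≥ 3. Therefore the treewidth is 3.

Treewidth 3.
One such decomposition:
Bags: B1 = {a, c, d, e}  B2 = {a, b, d, e}
Tree: B1–B2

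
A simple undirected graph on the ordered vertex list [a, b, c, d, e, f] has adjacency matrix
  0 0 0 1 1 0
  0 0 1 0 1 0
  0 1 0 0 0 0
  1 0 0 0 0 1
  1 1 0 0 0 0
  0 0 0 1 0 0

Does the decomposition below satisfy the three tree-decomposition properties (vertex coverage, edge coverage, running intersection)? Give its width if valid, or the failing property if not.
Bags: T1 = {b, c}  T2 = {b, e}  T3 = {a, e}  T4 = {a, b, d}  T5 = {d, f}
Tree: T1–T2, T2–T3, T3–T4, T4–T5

A tree decomposition must satisfy three properties: every vertex lies in some bag; for every edge, both endpoints lie together in some bag; and for every vertex, the bags containing it form a connected subtree. Here bags containing vertex b are not connected in the tree, so the decomposition is invalid.

No — bags containing vertex b are not connected in the tree.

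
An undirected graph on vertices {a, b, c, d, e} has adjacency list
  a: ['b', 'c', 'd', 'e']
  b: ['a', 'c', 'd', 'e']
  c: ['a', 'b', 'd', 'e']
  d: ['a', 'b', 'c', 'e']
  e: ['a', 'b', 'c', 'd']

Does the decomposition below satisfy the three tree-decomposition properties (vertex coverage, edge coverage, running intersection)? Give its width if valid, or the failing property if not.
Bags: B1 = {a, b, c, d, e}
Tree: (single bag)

Vertex coverage: the bags together contain {a, b, c, d, e}, the full vertex set. Edge coverage: each edge of G has both endpoints in at least one bag. Running intersection: for every vertex, the bags containing it form a connected subtree. All three properties hold, so this is a valid tree decomposition of width max|bag| − 1 = 4, and hence tw(G) ≤ 4.

Yes; width 4.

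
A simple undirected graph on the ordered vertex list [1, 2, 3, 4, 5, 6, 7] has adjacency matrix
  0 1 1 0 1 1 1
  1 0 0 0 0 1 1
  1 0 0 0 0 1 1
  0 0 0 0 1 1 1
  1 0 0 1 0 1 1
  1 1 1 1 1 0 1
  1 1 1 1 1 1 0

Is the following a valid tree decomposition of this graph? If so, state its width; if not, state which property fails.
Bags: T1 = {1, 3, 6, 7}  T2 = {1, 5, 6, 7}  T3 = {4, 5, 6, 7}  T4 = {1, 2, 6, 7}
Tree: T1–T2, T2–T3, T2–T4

Checking the three conditions: (i) the bags cover all of {1, 2, 3, 4, 5, 6, 7}; (ii) for each edge, some bag contains both endpoints; (iii) the bags containing any fixed vertex form a subtree. All hold, so the decomposition is valid with width 4 − 1 = 3.

Yes; width 3.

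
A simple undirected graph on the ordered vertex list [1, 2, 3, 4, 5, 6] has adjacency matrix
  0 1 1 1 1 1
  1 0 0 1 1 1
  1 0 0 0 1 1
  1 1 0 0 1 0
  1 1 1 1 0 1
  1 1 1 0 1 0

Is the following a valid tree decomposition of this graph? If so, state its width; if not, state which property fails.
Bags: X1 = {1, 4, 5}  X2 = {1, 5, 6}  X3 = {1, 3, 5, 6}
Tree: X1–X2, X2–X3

A tree decomposition must satisfy three properties: every vertex lies in some bag; for every edge, both endpoints lie together in some bag; and for every vertex, the bags containing it form a connected subtree. Here vertex 2 appears in no bag, so the decomposition is invalid.

No — vertex 2 appears in no bag.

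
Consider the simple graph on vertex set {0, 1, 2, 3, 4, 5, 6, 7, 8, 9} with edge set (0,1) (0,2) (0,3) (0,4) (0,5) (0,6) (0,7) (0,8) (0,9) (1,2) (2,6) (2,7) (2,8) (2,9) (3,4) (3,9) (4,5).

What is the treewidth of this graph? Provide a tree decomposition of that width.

Treewidth 2.
One optimal decomposition is:
Bags: B1 = {0, 2, 8}  B2 = {0, 2, 9}  B3 = {0, 3, 9}  B4 = {0, 3, 4}  B5 = {0, 2, 7}  B6 = {0, 1, 2}  B7 = {0, 2, 6}  B8 = {0, 4, 5}
Tree: B1–B2, B2–B3, B3–B4, B1–B5, B1–B6, B2–B7, B4–B8

Each bag holds 3 vertices, so the decomposition has width 2, which upper-bounds the treewidth. For the lower bound, the 3 vertices {0, 1, 2} are pairwise adjacent, and any tree decomposition puts a clique entirely inside one bag — forcing width ≥ 2. Hence tw(G) = 2 exactly.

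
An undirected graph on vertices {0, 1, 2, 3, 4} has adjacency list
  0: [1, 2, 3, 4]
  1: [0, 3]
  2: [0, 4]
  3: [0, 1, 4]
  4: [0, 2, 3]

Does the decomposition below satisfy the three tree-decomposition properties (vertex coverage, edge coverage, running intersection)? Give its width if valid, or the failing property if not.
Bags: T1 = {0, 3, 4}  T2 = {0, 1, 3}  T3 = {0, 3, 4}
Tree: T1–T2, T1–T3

No — vertex 2 appears in no bag.

A tree decomposition must satisfy three properties: every vertex lies in some bag; for every edge, both endpoints lie together in some bag; and for every vertex, the bags containing it form a connected subtree. Here vertex 2 appears in no bag, so the decomposition is invalid.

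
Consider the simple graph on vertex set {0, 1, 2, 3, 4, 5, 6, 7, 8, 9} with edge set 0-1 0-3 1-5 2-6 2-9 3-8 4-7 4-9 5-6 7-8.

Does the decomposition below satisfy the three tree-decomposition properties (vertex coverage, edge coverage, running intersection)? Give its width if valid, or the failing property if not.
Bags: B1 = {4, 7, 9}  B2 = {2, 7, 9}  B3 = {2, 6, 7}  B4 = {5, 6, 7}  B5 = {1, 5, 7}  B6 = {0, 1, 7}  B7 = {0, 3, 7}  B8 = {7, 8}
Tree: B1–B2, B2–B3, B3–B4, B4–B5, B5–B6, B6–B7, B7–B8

No — edge (3,8) lies in no bag.

A tree decomposition must satisfy three properties: every vertex lies in some bag; for every edge, both endpoints lie together in some bag; and for every vertex, the bags containing it form a connected subtree. Here edge (3,8) lies in no bag, so the decomposition is invalid.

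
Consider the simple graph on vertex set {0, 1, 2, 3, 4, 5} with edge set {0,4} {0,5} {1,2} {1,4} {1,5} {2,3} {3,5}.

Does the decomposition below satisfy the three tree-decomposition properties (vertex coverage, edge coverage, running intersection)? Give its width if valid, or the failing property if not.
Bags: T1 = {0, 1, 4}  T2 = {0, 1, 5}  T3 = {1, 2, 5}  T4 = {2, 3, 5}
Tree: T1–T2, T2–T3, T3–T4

Yes; width 2.

Every vertex of G appears in some bag (union = {0, 1, 2, 3, 4, 5}); every edge is covered by a bag; and for each vertex v the set of bags containing v is connected in the bag tree. The decomposition is therefore valid. The largest bag has 3 vertices, so the width is 2.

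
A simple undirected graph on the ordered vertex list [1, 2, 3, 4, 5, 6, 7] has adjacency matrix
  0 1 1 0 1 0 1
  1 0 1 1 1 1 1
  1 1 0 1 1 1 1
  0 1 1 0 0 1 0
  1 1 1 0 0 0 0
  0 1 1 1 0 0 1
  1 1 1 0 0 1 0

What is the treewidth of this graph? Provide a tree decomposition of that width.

Each bag holds 4 vertices, so the decomposition has width 3, which upper-bounds the treewidth. Conversely, {1, 2, 3, 5} is a clique of size 4, and the vertices of any clique must share a bag in every tree decomposition; so some bag has ≥ 4 vertices and tw(G) ≥ 3. The upper and lower bounds meet at 3, so that is the treewidth.

Treewidth 3.
Bags: B1 = {1, 2, 3, 7}  B2 = {1, 2, 3, 5}  B3 = {2, 3, 6, 7}  B4 = {2, 3, 4, 6}
Tree: B1–B2, B1–B3, B3–B4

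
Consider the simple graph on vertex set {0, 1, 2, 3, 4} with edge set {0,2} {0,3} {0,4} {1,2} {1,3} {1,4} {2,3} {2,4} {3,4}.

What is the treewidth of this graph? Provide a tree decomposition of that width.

Each bag holds 4 vertices, so the decomposition has width 3, which upper-bounds the treewidth. For the lower bound, the 4 vertices {0, 2, 3, 4} are pairwise adjacent, and any tree decomposition puts a clique entirely inside one bag — forcing width ≥ 3. Combining the bounds, tw(G) = 3.

Treewidth 3.
One such decomposition:
Bags: B1 = {1, 2, 3, 4}  B2 = {0, 2, 3, 4}
Tree: B1–B2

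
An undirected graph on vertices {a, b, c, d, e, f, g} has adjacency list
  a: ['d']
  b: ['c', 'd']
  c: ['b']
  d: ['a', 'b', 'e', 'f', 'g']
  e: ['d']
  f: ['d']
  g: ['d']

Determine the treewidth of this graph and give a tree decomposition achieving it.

The largest bag has 2 vertices, giving width 1; this decomposition certifies tw(G) ≤ 1. Any graph with an edge has treewidth ≥ 1, and G has the edge d–g. The upper and lower bounds meet at 1, so that is the treewidth.

Treewidth 1.
One optimal decomposition is:
Bags: B1 = {d, g}  B2 = {b, d}  B3 = {b, c}  B4 = {a, d}  B5 = {d, e}  B6 = {d, f}
Tree: B1–B2, B2–B3, B2–B4, B4–B5, B5–B6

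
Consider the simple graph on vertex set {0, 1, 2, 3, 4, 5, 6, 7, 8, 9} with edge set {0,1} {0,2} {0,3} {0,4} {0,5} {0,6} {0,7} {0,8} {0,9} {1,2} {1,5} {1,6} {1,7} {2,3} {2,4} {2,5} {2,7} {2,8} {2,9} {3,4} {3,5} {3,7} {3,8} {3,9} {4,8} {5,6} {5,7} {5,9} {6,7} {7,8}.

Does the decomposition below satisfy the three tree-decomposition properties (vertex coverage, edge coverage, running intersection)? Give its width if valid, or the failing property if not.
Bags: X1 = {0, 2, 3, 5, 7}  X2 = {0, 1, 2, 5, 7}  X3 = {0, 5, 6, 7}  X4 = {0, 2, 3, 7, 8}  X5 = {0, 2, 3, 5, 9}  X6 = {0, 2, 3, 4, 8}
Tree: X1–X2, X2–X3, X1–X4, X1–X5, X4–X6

A tree decomposition must satisfy three properties: every vertex lies in some bag; for every edge, both endpoints lie together in some bag; and for every vertex, the bags containing it form a connected subtree. Here edge (1,6) lies in no bag, so the decomposition is invalid.

No — edge (1,6) lies in no bag.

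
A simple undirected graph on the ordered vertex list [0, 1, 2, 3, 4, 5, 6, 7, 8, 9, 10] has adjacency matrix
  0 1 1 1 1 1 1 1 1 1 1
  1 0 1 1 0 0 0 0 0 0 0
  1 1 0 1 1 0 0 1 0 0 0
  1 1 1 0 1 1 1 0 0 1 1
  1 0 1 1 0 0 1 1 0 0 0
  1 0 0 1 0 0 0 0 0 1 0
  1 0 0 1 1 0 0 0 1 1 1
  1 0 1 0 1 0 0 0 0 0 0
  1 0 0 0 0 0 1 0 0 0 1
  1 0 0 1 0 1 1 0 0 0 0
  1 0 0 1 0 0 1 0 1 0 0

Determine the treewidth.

3

A width-3 tree decomposition is:
Bags: B1 = {0, 3, 6, 9}  B2 = {0, 3, 5, 9}  B3 = {0, 3, 4, 6}  B4 = {0, 2, 3, 4}  B5 = {0, 3, 6, 10}  B6 = {0, 1, 2, 3}  B7 = {0, 2, 4, 7}  B8 = {0, 6, 8, 10}
Tree: B1–B2, B1–B3, B3–B4, B3–B5, B4–B6, B4–B7, B5–B8
Each bag holds 4 vertices, so the decomposition has width 3, which upper-bounds the treewidth. For the lower bound, the 4 vertices {0, 6, 8, 10} are pairwise adjacent, and any tree decomposition puts a clique entirely inside one bag — forcing width ≥ 3. Hence tw(G) = 3 exactly.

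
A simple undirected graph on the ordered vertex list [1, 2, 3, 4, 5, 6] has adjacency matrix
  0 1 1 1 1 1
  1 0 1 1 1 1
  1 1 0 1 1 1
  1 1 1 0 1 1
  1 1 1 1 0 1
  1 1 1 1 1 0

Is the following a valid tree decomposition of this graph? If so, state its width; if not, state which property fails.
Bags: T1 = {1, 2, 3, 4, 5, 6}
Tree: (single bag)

Vertex coverage: the bags together contain {1, 2, 3, 4, 5, 6}, the full vertex set. Edge coverage: each edge of G has both endpoints in at least one bag. Running intersection: for every vertex, the bags containing it form a connected subtree. All three properties hold, so this is a valid tree decomposition of width max|bag| − 1 = 5, and hence tw(G) ≤ 5.

Yes; width 5.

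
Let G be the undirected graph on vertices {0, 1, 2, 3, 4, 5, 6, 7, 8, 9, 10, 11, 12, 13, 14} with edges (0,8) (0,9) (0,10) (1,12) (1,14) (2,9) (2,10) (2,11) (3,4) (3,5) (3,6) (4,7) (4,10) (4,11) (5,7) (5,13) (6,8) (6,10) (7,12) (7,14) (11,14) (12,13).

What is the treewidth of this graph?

3

A width-3 tree decomposition is:
Bags: B1 = {1, 5, 12, 13}  B2 = {1, 5, 7, 12}  B3 = {1, 5, 7, 14}  B4 = {3, 5, 7, 14}  B5 = {3, 4, 7, 14}  B6 = {3, 4, 11, 14}  B7 = {3, 4, 6, 11}  B8 = {4, 6, 10, 11}  B9 = {2, 6, 10, 11}  B10 = {2, 6, 8, 10}  B11 = {0, 2, 8, 10}  B12 = {0, 2, 8, 9}
Tree: B1–B2, B2–B3, B3–B4, B4–B5, B5–B6, B6–B7, B7–B8, B8–B9, B9–B10, B10–B11, B11–B12
The largest bag has 4 vertices, giving width 3; this decomposition certifies tw(G) ≤ 3. For the lower bound: the 4 vertex sets {1,12,13}, {5}, {7}, {3,4,11,14} are disjoint, each induces a connected subgraph, and every pair is joined by at least one edge of G. Contracting each set to a single vertex therefore yields K_{4} as a minor, and since treewidth is minor-monotone, tw(G) ≥ tw(K_{4}) = 3. The upper and lower bounds meet at 3, so that is the treewidth.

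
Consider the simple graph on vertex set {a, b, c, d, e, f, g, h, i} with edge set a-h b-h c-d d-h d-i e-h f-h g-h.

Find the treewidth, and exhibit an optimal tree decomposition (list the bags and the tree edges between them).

Treewidth 1.
One such decomposition:
Bags: B1 = {c, d}  B2 = {d, h}  B3 = {e, h}  B4 = {g, h}  B5 = {f, h}  B6 = {b, h}  B7 = {a, h}  B8 = {d, i}
Tree: B1–B2, B2–B3, B3–B4, B3–B5, B2–B6, B2–B7, B2–B8

The largest bag has 2 vertices, giving width 1; this decomposition certifies tw(G) ≤ 1. G has an edge, so its treewidth is at least 1. Hence tw(G) = 1 exactly.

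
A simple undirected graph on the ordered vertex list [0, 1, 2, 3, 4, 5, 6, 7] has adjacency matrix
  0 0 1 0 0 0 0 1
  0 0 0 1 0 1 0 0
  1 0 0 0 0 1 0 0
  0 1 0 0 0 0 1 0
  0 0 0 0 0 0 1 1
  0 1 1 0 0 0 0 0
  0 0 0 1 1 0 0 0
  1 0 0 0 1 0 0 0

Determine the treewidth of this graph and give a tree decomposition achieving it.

The largest bag has 3 vertices, giving width 2; this decomposition certifies tw(G) ≤ 2. The edges 6–4–7–0–2–5–1–3–6 form a cycle, so G is not a tree and its treewidth is at least 2. Combining the bounds, tw(G) = 2.

Treewidth 2.
Bags: B1 = {4, 6, 7}  B2 = {0, 6, 7}  B3 = {0, 2, 6}  B4 = {2, 5, 6}  B5 = {1, 5, 6}  B6 = {1, 3, 6}
Tree: B1–B2, B2–B3, B3–B4, B4–B5, B5–B6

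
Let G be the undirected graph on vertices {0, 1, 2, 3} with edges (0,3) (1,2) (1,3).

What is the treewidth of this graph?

1

A width-1 tree decomposition is:
Bags: B1 = {1, 2}  B2 = {1, 3}  B3 = {0, 3}
Tree: B1–B2, B2–B3
Every bag has size at most 2, so the width is 2 − 1 = 1 and tw(G) ≤ 1. Since G has at least one edge (e.g. 2–1), it is not an edgeless graph, so tw(G) ≥ 1. Combining the bounds, tw(G) = 1.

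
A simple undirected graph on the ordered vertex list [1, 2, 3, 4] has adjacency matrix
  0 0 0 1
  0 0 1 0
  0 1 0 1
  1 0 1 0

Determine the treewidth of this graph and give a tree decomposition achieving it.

Treewidth 1.
One such decomposition:
Bags: B1 = {2, 3}  B2 = {3, 4}  B3 = {1, 4}
Tree: B1–B2, B2–B3

Every bag has size at most 2, so the width is 2 − 1 = 1 and tw(G) ≤ 1. Since G has at least one edge (e.g. 2–3), it is not an edgeless graph, so tw(G) ≥ 1. Therefore the treewidth is 1.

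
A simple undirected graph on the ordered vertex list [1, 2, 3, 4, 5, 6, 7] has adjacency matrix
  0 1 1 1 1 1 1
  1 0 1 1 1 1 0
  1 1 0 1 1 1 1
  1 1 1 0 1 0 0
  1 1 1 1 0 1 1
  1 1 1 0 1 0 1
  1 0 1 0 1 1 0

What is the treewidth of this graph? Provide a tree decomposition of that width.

The largest bag has 5 vertices, giving width 4; this decomposition certifies tw(G) ≤ 4. Conversely, {1, 2, 3, 4, 5} is a clique of size 5, and the vertices of any clique must share a bag in every tree decomposition; so some bag has ≥ 5 vertices and tw(G) ≥ 4. Therefore the treewidth is 4.

Treewidth 4.
One such decomposition:
Bags: B1 = {1, 2, 3, 5, 6}  B2 = {1, 3, 5, 6, 7}  B3 = {1, 2, 3, 4, 5}
Tree: B1–B2, B1–B3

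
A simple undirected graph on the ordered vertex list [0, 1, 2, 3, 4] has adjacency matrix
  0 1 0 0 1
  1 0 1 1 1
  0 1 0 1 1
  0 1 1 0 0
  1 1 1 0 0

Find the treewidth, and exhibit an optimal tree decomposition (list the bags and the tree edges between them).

Treewidth 2.
One such decomposition:
Bags: B1 = {1, 2, 3}  B2 = {1, 2, 4}  B3 = {0, 1, 4}
Tree: B1–B2, B2–B3

Each bag holds 3 vertices, so the decomposition has width 2, which upper-bounds the treewidth. On the other hand G contains the 3-clique {0, 1, 4}. A clique must lie in a single bag of any decomposition, so no decomposition can have width below 2. Therefore the treewidth is 2.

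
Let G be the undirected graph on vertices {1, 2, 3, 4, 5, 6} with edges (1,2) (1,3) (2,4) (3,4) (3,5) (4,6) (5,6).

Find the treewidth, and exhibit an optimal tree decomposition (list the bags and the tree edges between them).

Treewidth 2.
One such decomposition:
Bags: B1 = {4, 5, 6}  B2 = {3, 4, 5}  B3 = {2, 3, 4}  B4 = {1, 2, 3}
Tree: B1–B2, B2–B3, B3–B4

The largest bag has 3 vertices, giving width 2; this decomposition certifies tw(G) ≤ 2. Since 6–5–3–4–6 is a cycle in G, G is not acyclic. Forests are exactly the graphs of treewidth ≤ 1, so tw(G) ≥ 2. Therefore the treewidth is 2.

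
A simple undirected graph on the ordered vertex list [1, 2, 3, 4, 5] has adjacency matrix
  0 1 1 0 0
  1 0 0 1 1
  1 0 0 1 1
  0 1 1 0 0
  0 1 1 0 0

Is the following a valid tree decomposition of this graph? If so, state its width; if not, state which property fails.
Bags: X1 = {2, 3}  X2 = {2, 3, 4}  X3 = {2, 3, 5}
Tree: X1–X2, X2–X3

No — vertex 1 appears in no bag.

A tree decomposition must satisfy three properties: every vertex lies in some bag; for every edge, both endpoints lie together in some bag; and for every vertex, the bags containing it form a connected subtree. Here vertex 1 appears in no bag, so the decomposition is invalid.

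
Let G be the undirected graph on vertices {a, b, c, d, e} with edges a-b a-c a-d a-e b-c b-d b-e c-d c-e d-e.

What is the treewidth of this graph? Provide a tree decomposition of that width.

Treewidth 4.
Bags: B1 = {a, b, c, d, e}
Tree: (single bag)

A single bag containing all 5 vertices is trivially a valid decomposition of width 4. Conversely, {a, b, c, d, e} is a clique of size 5, and the vertices of any clique must share a bag in every tree decomposition; so some bag has ≥ 5 vertices and tw(G) ≥ 4. The upper and lower bounds meet at 4, so that is the treewidth.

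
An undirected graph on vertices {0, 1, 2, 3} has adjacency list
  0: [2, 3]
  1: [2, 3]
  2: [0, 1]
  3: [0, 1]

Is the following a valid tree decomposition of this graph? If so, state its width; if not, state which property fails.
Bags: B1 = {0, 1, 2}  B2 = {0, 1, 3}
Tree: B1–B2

Yes; width 2.

Every vertex of G appears in some bag (union = {0, 1, 2, 3}); every edge is covered by a bag; and for each vertex v the set of bags containing v is connected in the bag tree. The decomposition is therefore valid. The largest bag has 3 vertices, so the width is 2.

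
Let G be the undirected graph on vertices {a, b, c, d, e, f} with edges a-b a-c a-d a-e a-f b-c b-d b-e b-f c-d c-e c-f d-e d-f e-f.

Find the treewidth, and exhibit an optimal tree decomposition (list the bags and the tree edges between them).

A single bag containing all 6 vertices is trivially a valid decomposition of width 5. For the lower bound, the 6 vertices {a, b, c, d, e, f} are pairwise adjacent, and any tree decomposition puts a clique entirely inside one bag — forcing width ≥ 5. Therefore the treewidth is 5.

Treewidth 5.
One such decomposition:
Bags: B1 = {a, b, c, d, e, f}
Tree: (single bag)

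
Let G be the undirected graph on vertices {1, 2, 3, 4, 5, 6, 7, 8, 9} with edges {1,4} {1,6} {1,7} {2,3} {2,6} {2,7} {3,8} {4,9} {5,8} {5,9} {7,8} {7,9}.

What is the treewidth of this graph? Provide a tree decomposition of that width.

Treewidth 3.
Bags: B1 = {1, 2, 4, 6}  B2 = {1, 2, 4, 7}  B3 = {2, 4, 7, 9}  B4 = {2, 3, 7, 9}  B5 = {3, 7, 8, 9}  B6 = {3, 5, 8, 9}
Tree: B1–B2, B2–B3, B3–B4, B4–B5, B5–B6

The largest bag has 4 vertices, giving width 3; this decomposition certifies tw(G) ≤ 3. For the lower bound: the 4 vertex sets {1,4,6}, {2}, {7}, {3,5,8,9} are disjoint, each induces a connected subgraph, and every pair is joined by at least one edge of G. Contracting each set to a single vertex therefore yields K_{4} as a minor, and since treewidth is minor-monotone, tw(G) ≥ tw(K_{4}) = 3. Therefore the treewidth is 3.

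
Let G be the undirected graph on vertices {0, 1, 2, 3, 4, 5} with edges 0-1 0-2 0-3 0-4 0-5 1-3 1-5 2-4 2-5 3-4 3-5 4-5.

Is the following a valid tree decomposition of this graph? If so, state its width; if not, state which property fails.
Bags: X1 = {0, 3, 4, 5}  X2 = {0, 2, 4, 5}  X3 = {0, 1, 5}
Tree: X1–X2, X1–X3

No — edge (3,1) lies in no bag.

A tree decomposition must satisfy three properties: every vertex lies in some bag; for every edge, both endpoints lie together in some bag; and for every vertex, the bags containing it form a connected subtree. Here edge (3,1) lies in no bag, so the decomposition is invalid.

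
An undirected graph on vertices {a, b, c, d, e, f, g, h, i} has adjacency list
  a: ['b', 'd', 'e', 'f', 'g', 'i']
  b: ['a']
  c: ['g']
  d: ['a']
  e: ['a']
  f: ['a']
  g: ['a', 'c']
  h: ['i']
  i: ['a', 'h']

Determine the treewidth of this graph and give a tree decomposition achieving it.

Treewidth 1.
One optimal decomposition is:
Bags: B1 = {a, e}  B2 = {a, f}  B3 = {a, g}  B4 = {c, g}  B5 = {a, i}  B6 = {h, i}  B7 = {a, d}  B8 = {a, b}
Tree: B1–B2, B2–B3, B3–B4, B2–B5, B5–B6, B2–B7, B3–B8

Every bag has size at most 2, so the width is 2 − 1 = 1 and tw(G) ≤ 1. Any graph with an edge has treewidth ≥ 1, and G has the edge a–e. Combining the bounds, tw(G) = 1.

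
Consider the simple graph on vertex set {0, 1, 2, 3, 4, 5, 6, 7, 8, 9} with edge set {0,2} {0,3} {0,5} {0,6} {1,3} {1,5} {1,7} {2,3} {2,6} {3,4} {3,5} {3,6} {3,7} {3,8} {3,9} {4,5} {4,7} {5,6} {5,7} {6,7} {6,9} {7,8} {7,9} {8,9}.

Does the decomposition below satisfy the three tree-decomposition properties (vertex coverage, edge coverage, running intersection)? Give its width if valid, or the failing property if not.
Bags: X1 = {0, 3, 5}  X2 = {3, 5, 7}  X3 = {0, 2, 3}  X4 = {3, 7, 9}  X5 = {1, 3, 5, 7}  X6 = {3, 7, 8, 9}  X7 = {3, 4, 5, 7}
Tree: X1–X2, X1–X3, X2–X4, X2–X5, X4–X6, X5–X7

No — vertex 6 appears in no bag.

A tree decomposition must satisfy three properties: every vertex lies in some bag; for every edge, both endpoints lie together in some bag; and for every vertex, the bags containing it form a connected subtree. Here vertex 6 appears in no bag, so the decomposition is invalid.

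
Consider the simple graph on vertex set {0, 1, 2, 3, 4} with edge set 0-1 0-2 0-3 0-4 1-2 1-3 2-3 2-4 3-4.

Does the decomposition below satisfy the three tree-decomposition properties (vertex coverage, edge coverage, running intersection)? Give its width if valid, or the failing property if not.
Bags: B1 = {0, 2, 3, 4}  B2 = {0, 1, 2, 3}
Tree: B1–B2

Yes; width 3.

Vertex coverage: the bags together contain {0, 1, 2, 3, 4}, the full vertex set. Edge coverage: each edge of G has both endpoints in at least one bag. Running intersection: for every vertex, the bags containing it form a connected subtree. All three properties hold, so this is a valid tree decomposition of width max|bag| − 1 = 3, and hence tw(G) ≤ 3.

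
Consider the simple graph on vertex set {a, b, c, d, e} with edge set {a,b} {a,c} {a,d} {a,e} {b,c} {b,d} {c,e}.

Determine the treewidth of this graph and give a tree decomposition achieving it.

Each bag holds 3 vertices, so the decomposition has width 2, which upper-bounds the treewidth. On the other hand G contains the 3-clique {a, b, d}. A clique must lie in a single bag of any decomposition, so no decomposition can have width below 2. Hence tw(G) = 2 exactly.

Treewidth 2.
Bags: B1 = {a, b, c}  B2 = {a, b, d}  B3 = {a, c, e}
Tree: B1–B2, B1–B3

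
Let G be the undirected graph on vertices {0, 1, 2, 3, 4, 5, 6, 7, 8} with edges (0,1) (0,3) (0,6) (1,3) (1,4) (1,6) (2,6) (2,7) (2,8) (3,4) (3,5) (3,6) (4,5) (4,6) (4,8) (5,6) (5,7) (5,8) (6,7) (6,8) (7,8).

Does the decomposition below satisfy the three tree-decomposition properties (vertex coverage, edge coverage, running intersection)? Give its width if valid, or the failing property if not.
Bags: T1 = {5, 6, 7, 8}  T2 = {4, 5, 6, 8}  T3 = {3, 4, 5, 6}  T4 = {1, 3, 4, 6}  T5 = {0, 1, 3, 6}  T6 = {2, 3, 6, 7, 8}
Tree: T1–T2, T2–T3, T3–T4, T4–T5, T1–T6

A tree decomposition must satisfy three properties: every vertex lies in some bag; for every edge, both endpoints lie together in some bag; and for every vertex, the bags containing it form a connected subtree. Here bags containing vertex 3 are not connected in the tree, so the decomposition is invalid.

No — bags containing vertex 3 are not connected in the tree.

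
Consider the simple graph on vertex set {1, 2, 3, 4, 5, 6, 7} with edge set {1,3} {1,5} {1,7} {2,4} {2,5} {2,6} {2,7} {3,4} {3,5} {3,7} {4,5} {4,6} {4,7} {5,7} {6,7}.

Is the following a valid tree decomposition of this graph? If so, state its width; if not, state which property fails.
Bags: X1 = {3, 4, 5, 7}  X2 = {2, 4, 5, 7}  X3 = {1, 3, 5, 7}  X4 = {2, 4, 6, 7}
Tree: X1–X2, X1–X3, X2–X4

Yes; width 3.

Every vertex of G appears in some bag (union = {1, 2, 3, 4, 5, 6, 7}); every edge is covered by a bag; and for each vertex v the set of bags containing v is connected in the bag tree. The decomposition is therefore valid. The largest bag has 4 vertices, so the width is 3.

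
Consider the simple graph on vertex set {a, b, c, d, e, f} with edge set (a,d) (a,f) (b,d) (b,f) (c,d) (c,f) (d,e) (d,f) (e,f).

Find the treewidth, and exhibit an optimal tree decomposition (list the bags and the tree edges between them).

Each bag holds 3 vertices, so the decomposition has width 2, which upper-bounds the treewidth. On the other hand G contains the 3-clique {d, e, f}. A clique must lie in a single bag of any decomposition, so no decomposition can have width below 2. Therefore the treewidth is 2.

Treewidth 2.
Bags: B1 = {b, d, f}  B2 = {a, d, f}  B3 = {c, d, f}  B4 = {d, e, f}
Tree: B1–B2, B1–B3, B1–B4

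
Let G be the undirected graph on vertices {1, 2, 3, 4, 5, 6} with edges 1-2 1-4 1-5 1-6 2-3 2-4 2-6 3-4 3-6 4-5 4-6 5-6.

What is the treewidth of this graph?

A width-3 tree decomposition is:
Bags: B1 = {1, 2, 4, 6}  B2 = {1, 4, 5, 6}  B3 = {2, 3, 4, 6}
Tree: B1–B2, B1–B3
The largest bag has 4 vertices, giving width 3; this decomposition certifies tw(G) ≤ 3. Conversely, {1, 2, 4, 6} is a clique of size 4, and the vertices of any clique must share a bag in every tree decomposition; so some bag has ≥ 4 vertices and tw(G) ≥ 3. The upper and lower bounds meet at 3, so that is the treewidth.

3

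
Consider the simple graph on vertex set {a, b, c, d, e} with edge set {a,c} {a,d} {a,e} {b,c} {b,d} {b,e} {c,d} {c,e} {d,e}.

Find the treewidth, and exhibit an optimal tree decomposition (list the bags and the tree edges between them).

Each bag holds 4 vertices, so the decomposition has width 3, which upper-bounds the treewidth. On the other hand G contains the 4-clique {a, c, d, e}. A clique must lie in a single bag of any decomposition, so no decomposition can have width below 3. Therefore the treewidth is 3.

Treewidth 3.
One such decomposition:
Bags: B1 = {b, c, d, e}  B2 = {a, c, d, e}
Tree: B1–B2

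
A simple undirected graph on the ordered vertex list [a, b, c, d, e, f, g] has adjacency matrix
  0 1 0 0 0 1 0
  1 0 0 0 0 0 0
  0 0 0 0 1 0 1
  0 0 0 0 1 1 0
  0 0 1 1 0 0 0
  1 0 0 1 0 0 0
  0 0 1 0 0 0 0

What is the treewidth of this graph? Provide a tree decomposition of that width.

Treewidth 1.
One optimal decomposition is:
Bags: B1 = {a, b}  B2 = {a, f}  B3 = {d, f}  B4 = {d, e}  B5 = {c, e}  B6 = {c, g}
Tree: B1–B2, B2–B3, B3–B4, B4–B5, B5–B6

Every bag has size at most 2, so the width is 2 − 1 = 1 and tw(G) ≤ 1. Since G has at least one edge (e.g. b–a), it is not an edgeless graph, so tw(G) ≥ 1. Combining the bounds, tw(G) = 1.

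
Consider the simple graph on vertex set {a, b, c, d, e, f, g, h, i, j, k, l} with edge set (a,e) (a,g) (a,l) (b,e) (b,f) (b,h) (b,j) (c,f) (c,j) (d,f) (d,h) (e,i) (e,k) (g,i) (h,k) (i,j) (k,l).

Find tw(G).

A width-3 tree decomposition is:
Bags: B1 = {c, d, f, j}  B2 = {b, d, f, j}  B3 = {b, d, h, j}  B4 = {b, h, i, j}  B5 = {b, e, h, i}  B6 = {e, h, i, k}  B7 = {e, g, i, k}  B8 = {a, e, g, k}  B9 = {a, g, k, l}
Tree: B1–B2, B2–B3, B3–B4, B4–B5, B5–B6, B6–B7, B7–B8, B8–B9
Each bag holds 4 vertices, so the decomposition has width 3, which upper-bounds the treewidth. For the lower bound: the 4 vertex sets {c,d,f}, {j}, {b}, {e,h,i,k} are disjoint, each induces a connected subgraph, and every pair is joined by at least one edge of G. Contracting each set to a single vertex therefore yields K_{4} as a minor, and since treewidth is minor-monotone, tw(G) ≥ tw(K_{4}) = 3. Hence tw(G) = 3 exactly.

3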